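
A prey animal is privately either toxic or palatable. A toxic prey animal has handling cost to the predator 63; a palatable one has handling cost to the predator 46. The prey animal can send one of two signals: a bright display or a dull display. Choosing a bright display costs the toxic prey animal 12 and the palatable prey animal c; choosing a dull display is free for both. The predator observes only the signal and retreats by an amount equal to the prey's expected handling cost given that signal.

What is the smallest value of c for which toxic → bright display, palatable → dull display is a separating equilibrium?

Under separation: bright display → toxic (pays 63); dull display → palatable (pays 46).
Toxic: 63 − 12 = 51 ≥ 46 − 0 = 46. Holds regardless of c. ✓
Palatable: 46 − 0 ≥ 63 − c, so c ≥ 63 − 46 = 17.

17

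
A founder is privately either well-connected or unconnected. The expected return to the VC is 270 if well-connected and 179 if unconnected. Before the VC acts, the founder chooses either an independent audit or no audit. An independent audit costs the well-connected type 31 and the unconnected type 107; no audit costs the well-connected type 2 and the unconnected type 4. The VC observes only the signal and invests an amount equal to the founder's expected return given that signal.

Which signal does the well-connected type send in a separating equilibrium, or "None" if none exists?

Try well-connected → audit, unconnected → no audit:
  If types separate, audit earns payment 270 and no audit earns 179.
  Well-connected: audit gives 270 − 31 = 239; no audit gives 179 − 2 = 177. No deviation. ✓
  Unconnected: no audit gives 179 − 4 = 175; audit gives 270 − 107 = 163. No deviation. ✓
Both hold — the well-connected type sends audit.

audit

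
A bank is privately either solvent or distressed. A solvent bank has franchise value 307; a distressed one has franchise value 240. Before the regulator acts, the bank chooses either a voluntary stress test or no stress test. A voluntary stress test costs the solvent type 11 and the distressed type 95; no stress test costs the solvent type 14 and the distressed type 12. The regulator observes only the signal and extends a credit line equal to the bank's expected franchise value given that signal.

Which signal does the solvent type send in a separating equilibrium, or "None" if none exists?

stress test

Try solvent → stress test, distressed → no stress test:
  If types separate, stress test earns payment 307 and no stress test earns 240.
  Solvent: stress test gives 307 − 11 = 296; no stress test gives 240 − 14 = 226. No deviation. ✓
  Distressed: no stress test gives 240 − 12 = 228; stress test gives 307 − 95 = 212. No deviation. ✓
Both hold — the solvent type sends stress test.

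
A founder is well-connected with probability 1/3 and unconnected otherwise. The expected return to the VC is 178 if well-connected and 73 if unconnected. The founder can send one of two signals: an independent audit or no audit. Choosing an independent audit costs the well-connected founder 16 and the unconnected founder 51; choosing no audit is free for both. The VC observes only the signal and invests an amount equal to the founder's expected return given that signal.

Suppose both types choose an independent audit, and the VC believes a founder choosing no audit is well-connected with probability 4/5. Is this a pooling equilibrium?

No

At the pooled signal (audit) the VC holds the prior 1/3 and pays 1/3·178 + 2/3·73 = 108. Off-path (no audit) belief 4/5 gives 4/5·178 + 1/5·73 = 157.
Well-connected: audit gives 108 − 16 = 92; no audit gives 157 − 0 = 157. Deviates. ✗
Unconnected: audit gives 108 − 51 = 57; no audit gives 157 − 0 = 157. Deviates. ✗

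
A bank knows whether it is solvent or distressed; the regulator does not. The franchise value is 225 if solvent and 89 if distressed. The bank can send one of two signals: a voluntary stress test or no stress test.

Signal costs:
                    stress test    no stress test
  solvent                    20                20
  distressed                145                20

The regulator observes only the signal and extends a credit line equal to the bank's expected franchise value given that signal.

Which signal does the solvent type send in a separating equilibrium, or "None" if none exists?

None

Try solvent → stress test, distressed → no stress test:
  If types separate, stress test earns payment 225 and no stress test earns 89.
  Solvent: stress test gives 225 − 20 = 205; no stress test gives 89 − 20 = 69. No deviation. ✓
  Distressed: no stress test gives 89 − 20 = 69; stress test gives 225 − 145 = 80. Would deviate. ✗
Try solvent → no stress test, distressed → stress test:
  If types separate, no stress test earns payment 225 and stress test earns 89.
  Solvent: no stress test gives 225 − 20 = 205; stress test gives 89 − 20 = 69. No deviation. ✓
  Distressed: stress test gives 89 − 145 = -56; no stress test gives 225 − 20 = 205. Would deviate. ✗
Neither assignment is incentive-compatible.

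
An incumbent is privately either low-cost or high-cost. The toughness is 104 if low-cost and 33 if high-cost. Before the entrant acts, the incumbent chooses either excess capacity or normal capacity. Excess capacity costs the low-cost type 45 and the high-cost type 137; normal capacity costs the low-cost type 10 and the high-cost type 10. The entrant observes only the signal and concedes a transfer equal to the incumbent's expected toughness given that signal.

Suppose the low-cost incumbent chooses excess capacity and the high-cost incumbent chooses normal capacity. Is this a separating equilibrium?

Yes

If types separate, excess capacity earns payment 104 and normal capacity earns 33.
Low-cost: excess capacity gives 104 − 45 = 59; normal capacity gives 33 − 10 = 23. No deviation. ✓
High-cost: normal capacity gives 33 − 10 = 23; excess capacity gives 104 − 137 = -33. No deviation. ✓
Neither type gains from mimicking the other.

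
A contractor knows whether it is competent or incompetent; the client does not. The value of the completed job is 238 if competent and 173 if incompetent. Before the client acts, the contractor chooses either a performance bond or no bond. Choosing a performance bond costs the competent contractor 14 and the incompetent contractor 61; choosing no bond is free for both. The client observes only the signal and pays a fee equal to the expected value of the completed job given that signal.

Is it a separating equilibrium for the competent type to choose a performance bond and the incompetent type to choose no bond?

Under separation the client infers type exactly: bond → competent (pays 238), no bond → incompetent (pays 173).
Competent: bond gives 238 − 14 = 224; no bond gives 173 − 0 = 173. No deviation. ✓
Incompetent: no bond gives 173 − 0 = 173; bond gives 238 − 61 = 177. Would deviate. ✗

No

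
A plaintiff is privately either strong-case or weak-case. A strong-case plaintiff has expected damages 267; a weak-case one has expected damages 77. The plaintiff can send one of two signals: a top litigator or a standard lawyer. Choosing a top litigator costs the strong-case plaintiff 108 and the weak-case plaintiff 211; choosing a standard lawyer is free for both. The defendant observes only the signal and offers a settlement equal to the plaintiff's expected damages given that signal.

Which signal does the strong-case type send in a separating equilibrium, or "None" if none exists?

Try strong-case → top litigator, weak-case → standard lawyer:
  If types separate, top litigator earns payment 267 and standard lawyer earns 77.
  Strong-case: top litigator gives 267 − 108 = 159; standard lawyer gives 77 − 0 = 77. No deviation. ✓
  Weak-case: standard lawyer gives 77 − 0 = 77; top litigator gives 267 − 211 = 56. No deviation. ✓
Both hold — the strong-case type sends top litigator.

top litigator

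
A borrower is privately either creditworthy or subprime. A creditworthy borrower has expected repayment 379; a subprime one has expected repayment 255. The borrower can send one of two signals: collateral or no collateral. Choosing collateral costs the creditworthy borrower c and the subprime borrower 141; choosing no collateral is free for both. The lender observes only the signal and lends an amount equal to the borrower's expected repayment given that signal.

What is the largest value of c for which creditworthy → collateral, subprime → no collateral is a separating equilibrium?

Under separation: collateral → creditworthy (pays 379); no collateral → subprime (pays 255).
Subprime: 255 − 0 = 255 ≥ 379 − 141 = 238. Holds regardless of c. ✓
Creditworthy: 379 − c ≥ 255 − 0, so c ≤ 379 − 255 = 124.

124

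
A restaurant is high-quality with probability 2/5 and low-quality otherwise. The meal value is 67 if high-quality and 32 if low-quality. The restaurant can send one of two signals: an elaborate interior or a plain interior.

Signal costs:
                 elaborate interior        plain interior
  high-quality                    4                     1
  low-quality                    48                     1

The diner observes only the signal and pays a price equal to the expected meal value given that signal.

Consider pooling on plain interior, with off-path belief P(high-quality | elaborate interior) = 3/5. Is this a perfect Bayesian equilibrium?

On the equilibrium path (plain interior) the diner holds the prior 2/5 and pays 2/5·67 + 3/5·32 = 46. Off-path (elaborate interior) belief 3/5 gives 3/5·67 + 2/5·32 = 53.
High-quality: plain interior gives 46 − 1 = 45; elaborate interior gives 53 − 4 = 49. Deviates. ✗
Low-quality: plain interior gives 46 − 1 = 45; elaborate interior gives 53 − 48 = 5. Stays. ✓

No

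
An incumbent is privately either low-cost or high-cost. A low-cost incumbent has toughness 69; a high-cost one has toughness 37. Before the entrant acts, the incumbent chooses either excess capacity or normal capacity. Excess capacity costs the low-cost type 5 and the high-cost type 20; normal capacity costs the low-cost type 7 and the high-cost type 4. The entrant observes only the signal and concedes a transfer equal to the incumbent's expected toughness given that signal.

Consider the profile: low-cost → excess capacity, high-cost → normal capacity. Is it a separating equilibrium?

If types separate, excess capacity earns payment 69 and normal capacity earns 37.
Low-cost: excess capacity gives 69 − 5 = 64; normal capacity gives 37 − 7 = 30. No deviation. ✓
High-cost: normal capacity gives 37 − 4 = 33; excess capacity gives 69 − 20 = 49. Would deviate. ✗

No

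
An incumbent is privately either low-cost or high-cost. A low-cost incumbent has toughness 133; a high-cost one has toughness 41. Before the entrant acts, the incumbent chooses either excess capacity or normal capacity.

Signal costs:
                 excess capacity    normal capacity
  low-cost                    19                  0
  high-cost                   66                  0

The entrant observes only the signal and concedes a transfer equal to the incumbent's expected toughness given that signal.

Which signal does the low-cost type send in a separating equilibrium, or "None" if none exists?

None

Try low-cost → excess capacity, high-cost → normal capacity:
  If types separate, excess capacity earns payment 133 and normal capacity earns 41.
  Low-cost: excess capacity gives 133 − 19 = 114; normal capacity gives 41 − 0 = 41. No deviation. ✓
  High-cost: normal capacity gives 41 − 0 = 41; excess capacity gives 133 − 66 = 67. Would deviate. ✗
Try low-cost → normal capacity, high-cost → excess capacity:
  If types separate, normal capacity earns payment 133 and excess capacity earns 41.
  Low-cost: normal capacity gives 133 − 0 = 133; excess capacity gives 41 − 19 = 22. No deviation. ✓
  High-cost: excess capacity gives 41 − 66 = -25; normal capacity gives 133 − 0 = 133. Would deviate. ✗
Neither assignment is incentive-compatible.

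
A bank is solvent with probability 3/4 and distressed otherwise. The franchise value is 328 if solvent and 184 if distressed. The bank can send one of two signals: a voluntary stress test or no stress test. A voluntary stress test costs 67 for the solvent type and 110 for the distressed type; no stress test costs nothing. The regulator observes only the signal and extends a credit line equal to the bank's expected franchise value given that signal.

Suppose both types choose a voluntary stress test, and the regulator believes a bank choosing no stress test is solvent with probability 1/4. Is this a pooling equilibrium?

No

At the pooled signal (stress test) the regulator holds the prior 3/4 and pays 3/4·328 + 1/4·184 = 292. Off-path (no stress test) belief 1/4 gives 1/4·328 + 3/4·184 = 220.
Solvent: stress test gives 292 − 67 = 225; no stress test gives 220 − 0 = 220. Stays. ✓
Distressed: stress test gives 292 − 110 = 182; no stress test gives 220 − 0 = 220. Deviates. ✗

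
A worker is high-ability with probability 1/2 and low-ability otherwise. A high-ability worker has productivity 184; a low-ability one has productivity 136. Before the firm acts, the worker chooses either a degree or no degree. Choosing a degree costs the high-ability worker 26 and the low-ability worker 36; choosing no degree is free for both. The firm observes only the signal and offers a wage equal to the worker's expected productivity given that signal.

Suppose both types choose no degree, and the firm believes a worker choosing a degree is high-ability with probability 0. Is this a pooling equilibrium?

Yes

On the equilibrium path (no degree) the firm holds the prior 1/2 and pays 1/2·184 + 1/2·136 = 160. Off-path (degree) belief 0 gives 0·184 + 1·136 = 136.
High-ability: no degree gives 160 − 0 = 160; degree gives 136 − 26 = 110. Stays. ✓
Low-ability: no degree gives 160 − 0 = 160; degree gives 136 − 36 = 100. Stays. ✓
Beliefs are Bayes-consistent on-path and both types best-respond.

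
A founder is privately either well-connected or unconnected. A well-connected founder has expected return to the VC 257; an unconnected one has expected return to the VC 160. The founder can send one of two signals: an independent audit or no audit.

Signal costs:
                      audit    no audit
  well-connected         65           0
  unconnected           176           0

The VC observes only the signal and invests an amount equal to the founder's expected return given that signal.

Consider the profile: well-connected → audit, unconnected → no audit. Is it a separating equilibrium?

Under separation the VC infers type exactly: audit → well-connected (pays 257), no audit → unconnected (pays 160).
Well-connected: audit gives 257 − 65 = 192; no audit gives 160 − 0 = 160. No deviation. ✓
Unconnected: no audit gives 160 − 0 = 160; audit gives 257 − 176 = 81. No deviation. ✓
Both incentive constraints hold.

Yes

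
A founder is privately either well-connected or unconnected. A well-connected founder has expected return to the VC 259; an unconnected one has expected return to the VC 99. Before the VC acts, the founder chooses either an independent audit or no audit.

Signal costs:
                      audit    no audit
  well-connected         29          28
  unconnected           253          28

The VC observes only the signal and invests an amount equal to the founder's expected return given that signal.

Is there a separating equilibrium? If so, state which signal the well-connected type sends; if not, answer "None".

Try well-connected → audit, unconnected → no audit:
  If types separate, audit earns payment 259 and no audit earns 99.
  Well-connected: audit gives 259 − 29 = 230; no audit gives 99 − 28 = 71. No deviation. ✓
  Unconnected: no audit gives 99 − 28 = 71; audit gives 259 − 253 = 6. No deviation. ✓
Both hold — the well-connected type sends audit.

audit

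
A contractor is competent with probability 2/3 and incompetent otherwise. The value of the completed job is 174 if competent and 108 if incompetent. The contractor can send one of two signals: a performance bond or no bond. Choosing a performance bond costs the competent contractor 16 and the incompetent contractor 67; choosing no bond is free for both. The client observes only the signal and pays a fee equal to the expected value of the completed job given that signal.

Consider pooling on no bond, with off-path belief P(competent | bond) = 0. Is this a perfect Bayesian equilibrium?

Yes

At the pooled signal (no bond) the client holds the prior 2/3 and pays 2/3·174 + 1/3·108 = 152. Off-path (bond) belief 0 gives 0·174 + 1·108 = 108.
Competent: no bond gives 152 − 0 = 152; bond gives 108 − 16 = 92. Stays. ✓
Incompetent: no bond gives 152 − 0 = 152; bond gives 108 − 67 = 41. Stays. ✓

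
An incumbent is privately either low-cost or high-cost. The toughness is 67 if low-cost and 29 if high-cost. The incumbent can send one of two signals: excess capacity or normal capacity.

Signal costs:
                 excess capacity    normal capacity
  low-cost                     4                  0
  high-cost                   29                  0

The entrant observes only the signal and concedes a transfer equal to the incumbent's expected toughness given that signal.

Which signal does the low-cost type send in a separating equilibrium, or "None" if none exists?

None

Try low-cost → excess capacity, high-cost → normal capacity:
  If types separate, excess capacity earns payment 67 and normal capacity earns 29.
  Low-cost: excess capacity gives 67 − 4 = 63; normal capacity gives 29 − 0 = 29. No deviation. ✓
  High-cost: normal capacity gives 29 − 0 = 29; excess capacity gives 67 − 29 = 38. Would deviate. ✗
Try low-cost → normal capacity, high-cost → excess capacity:
  If types separate, normal capacity earns payment 67 and excess capacity earns 29.
  Low-cost: normal capacity gives 67 − 0 = 67; excess capacity gives 29 − 4 = 25. No deviation. ✓
  High-cost: excess capacity gives 29 − 29 = 0; normal capacity gives 67 − 0 = 67. Would deviate. ✗
Neither assignment is incentive-compatible.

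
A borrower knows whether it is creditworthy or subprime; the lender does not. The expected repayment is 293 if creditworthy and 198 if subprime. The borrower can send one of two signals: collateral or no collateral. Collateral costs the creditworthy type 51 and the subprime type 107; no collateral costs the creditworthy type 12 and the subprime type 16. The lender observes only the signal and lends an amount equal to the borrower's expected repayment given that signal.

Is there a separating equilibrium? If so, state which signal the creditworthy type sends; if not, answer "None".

None

Try creditworthy → collateral, subprime → no collateral:
  Under separation the lender infers type exactly: collateral → creditworthy (pays 293), no collateral → subprime (pays 198).
  Creditworthy: collateral gives 293 − 51 = 242; no collateral gives 198 − 12 = 186. No deviation. ✓
  Subprime: no collateral gives 198 − 16 = 182; collateral gives 293 − 107 = 186. Would deviate. ✗
Try creditworthy → no collateral, subprime → collateral:
  Under separation the lender infers type exactly: no collateral → creditworthy (pays 293), collateral → subprime (pays 198).
  Creditworthy: no collateral gives 293 − 12 = 281; collateral gives 198 − 51 = 147. No deviation. ✓
  Subprime: collateral gives 198 − 107 = 91; no collateral gives 293 − 16 = 277. Would deviate. ✗
Neither assignment is incentive-compatible.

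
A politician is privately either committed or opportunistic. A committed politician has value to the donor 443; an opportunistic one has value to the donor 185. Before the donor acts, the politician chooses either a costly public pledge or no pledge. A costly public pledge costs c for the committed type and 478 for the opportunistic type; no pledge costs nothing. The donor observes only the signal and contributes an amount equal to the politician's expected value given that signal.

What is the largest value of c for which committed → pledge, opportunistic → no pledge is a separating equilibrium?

Under separation: pledge → committed (pays 443); no pledge → opportunistic (pays 185).
Opportunistic: 185 − 0 = 185 ≥ 443 − 478 = -35. Holds regardless of c. ✓
Committed: 443 − c ≥ 185 − 0, so c ≤ 443 − 185 = 258.

258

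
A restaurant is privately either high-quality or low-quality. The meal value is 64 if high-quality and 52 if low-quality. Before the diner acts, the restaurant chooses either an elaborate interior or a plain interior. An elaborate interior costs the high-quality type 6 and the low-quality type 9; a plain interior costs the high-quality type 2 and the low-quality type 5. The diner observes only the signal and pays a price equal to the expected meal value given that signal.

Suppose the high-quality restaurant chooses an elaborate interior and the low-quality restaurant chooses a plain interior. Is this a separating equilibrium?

Under separation the diner infers type exactly: elaborate interior → high-quality (pays 64), plain interior → low-quality (pays 52).
High-quality: elaborate interior gives 64 − 6 = 58; plain interior gives 52 − 2 = 50. No deviation. ✓
Low-quality: plain interior gives 52 − 5 = 47; elaborate interior gives 64 − 9 = 55. Would deviate. ✗

No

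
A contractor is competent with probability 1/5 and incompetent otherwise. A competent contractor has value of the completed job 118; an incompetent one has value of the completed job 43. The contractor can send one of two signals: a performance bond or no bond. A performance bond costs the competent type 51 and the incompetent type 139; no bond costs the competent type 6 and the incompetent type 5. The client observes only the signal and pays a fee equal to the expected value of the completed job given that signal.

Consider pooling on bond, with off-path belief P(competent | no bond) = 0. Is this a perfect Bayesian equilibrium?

At the pooled signal (bond) the client holds the prior 1/5 and pays 1/5·118 + 4/5·43 = 58. Off-path (no bond) belief 0 gives 0·118 + 1·43 = 43.
Competent: bond gives 58 − 51 = 7; no bond gives 43 − 6 = 37. Deviates. ✗
Incompetent: bond gives 58 − 139 = -81; no bond gives 43 − 5 = 38. Deviates. ✗

No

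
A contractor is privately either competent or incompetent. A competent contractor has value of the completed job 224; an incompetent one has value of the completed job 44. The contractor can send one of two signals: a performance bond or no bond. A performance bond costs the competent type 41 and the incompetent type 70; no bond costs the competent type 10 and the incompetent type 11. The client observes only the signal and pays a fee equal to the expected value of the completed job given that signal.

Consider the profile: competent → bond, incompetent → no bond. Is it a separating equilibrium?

No

Under separation the client infers type exactly: bond → competent (pays 224), no bond → incompetent (pays 44).
Competent: bond gives 224 − 41 = 183; no bond gives 44 − 10 = 34. No deviation. ✓
Incompetent: no bond gives 44 − 11 = 33; bond gives 224 − 70 = 154. Would deviate. ✗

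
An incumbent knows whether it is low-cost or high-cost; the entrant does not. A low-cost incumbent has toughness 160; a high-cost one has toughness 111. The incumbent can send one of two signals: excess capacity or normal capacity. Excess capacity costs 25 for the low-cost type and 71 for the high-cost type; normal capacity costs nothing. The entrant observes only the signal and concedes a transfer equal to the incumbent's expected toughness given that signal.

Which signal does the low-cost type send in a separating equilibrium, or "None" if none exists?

excess capacity

Try low-cost → excess capacity, high-cost → normal capacity:
  Under separation the entrant infers type exactly: excess capacity → low-cost (pays 160), normal capacity → high-cost (pays 111).
  Low-cost: excess capacity gives 160 − 25 = 135; normal capacity gives 111 − 0 = 111. No deviation. ✓
  High-cost: normal capacity gives 111 − 0 = 111; excess capacity gives 160 − 71 = 89. No deviation. ✓
Both hold — the low-cost type sends excess capacity.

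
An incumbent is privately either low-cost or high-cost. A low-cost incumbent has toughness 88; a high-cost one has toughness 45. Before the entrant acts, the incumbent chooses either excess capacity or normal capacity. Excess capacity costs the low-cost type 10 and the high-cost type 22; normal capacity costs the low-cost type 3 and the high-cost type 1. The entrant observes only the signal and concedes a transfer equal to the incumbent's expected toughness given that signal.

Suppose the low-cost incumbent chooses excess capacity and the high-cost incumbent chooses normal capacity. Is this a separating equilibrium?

If types separate, excess capacity earns payment 88 and normal capacity earns 45.
Low-cost: excess capacity gives 88 − 10 = 78; normal capacity gives 45 − 3 = 42. No deviation. ✓
High-cost: normal capacity gives 45 − 1 = 44; excess capacity gives 88 − 22 = 66. Would deviate. ✗

No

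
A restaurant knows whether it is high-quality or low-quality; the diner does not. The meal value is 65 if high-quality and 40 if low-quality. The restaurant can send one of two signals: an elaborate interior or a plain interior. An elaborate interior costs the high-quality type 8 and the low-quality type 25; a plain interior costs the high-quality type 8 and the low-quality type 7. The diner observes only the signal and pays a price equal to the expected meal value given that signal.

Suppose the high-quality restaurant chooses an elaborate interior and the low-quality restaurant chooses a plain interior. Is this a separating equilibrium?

Under separation the diner infers type exactly: elaborate interior → high-quality (pays 65), plain interior → low-quality (pays 40).
High-quality: elaborate interior gives 65 − 8 = 57; plain interior gives 40 − 8 = 32. No deviation. ✓
Low-quality: plain interior gives 40 − 7 = 33; elaborate interior gives 65 − 25 = 40. Would deviate. ✗

No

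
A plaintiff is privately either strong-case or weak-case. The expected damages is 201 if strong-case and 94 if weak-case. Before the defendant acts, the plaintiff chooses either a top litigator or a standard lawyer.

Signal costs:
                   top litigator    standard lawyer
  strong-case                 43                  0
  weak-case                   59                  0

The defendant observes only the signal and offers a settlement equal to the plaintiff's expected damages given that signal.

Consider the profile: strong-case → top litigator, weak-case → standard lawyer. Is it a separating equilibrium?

If types separate, top litigator earns payment 201 and standard lawyer earns 94.
Strong-case: top litigator gives 201 − 43 = 158; standard lawyer gives 94 − 0 = 94. No deviation. ✓
Weak-case: standard lawyer gives 94 − 0 = 94; top litigator gives 201 − 59 = 142. Would deviate. ✗

No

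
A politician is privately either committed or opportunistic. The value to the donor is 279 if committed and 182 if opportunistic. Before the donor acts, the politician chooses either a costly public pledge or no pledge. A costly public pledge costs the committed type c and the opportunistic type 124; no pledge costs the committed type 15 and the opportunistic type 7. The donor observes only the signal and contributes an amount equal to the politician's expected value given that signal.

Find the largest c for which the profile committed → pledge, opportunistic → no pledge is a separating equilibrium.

112

Under separation: pledge → committed (pays 279); no pledge → opportunistic (pays 182).
Opportunistic: 182 − 7 = 175 ≥ 279 − 124 = 155. Holds regardless of c. ✓
Committed: 279 − c ≥ 182 − 15, so c ≤ 279 − 167 = 112.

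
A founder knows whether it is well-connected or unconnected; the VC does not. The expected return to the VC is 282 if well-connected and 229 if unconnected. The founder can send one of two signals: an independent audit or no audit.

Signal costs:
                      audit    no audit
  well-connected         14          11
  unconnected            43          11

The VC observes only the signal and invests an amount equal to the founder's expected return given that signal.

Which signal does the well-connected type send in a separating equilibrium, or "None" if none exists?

None

Try well-connected → audit, unconnected → no audit:
  If types separate, audit earns payment 282 and no audit earns 229.
  Well-connected: audit gives 282 − 14 = 268; no audit gives 229 − 11 = 218. No deviation. ✓
  Unconnected: no audit gives 229 − 11 = 218; audit gives 282 − 43 = 239. Would deviate. ✗
Try well-connected → no audit, unconnected → audit:
  If types separate, no audit earns payment 282 and audit earns 229.
  Well-connected: no audit gives 282 − 11 = 271; audit gives 229 − 14 = 215. No deviation. ✓
  Unconnected: audit gives 229 − 43 = 186; no audit gives 282 − 11 = 271. Would deviate. ✗
Neither assignment is incentive-compatible.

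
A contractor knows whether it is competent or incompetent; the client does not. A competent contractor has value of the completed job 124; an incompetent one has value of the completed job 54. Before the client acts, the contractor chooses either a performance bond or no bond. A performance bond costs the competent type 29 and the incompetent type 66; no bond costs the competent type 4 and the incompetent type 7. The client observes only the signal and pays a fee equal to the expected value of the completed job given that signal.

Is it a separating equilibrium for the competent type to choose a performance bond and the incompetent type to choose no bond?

No

Under separation the client infers type exactly: bond → competent (pays 124), no bond → incompetent (pays 54).
Competent: bond gives 124 − 29 = 95; no bond gives 54 − 4 = 50. No deviation. ✓
Incompetent: no bond gives 54 − 7 = 47; bond gives 124 − 66 = 58. Would deviate. ✗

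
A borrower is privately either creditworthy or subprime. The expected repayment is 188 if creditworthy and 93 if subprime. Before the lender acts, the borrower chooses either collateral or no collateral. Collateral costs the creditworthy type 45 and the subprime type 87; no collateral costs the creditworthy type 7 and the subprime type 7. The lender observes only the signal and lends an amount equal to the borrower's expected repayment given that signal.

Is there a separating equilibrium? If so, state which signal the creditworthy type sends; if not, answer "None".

None

Try creditworthy → collateral, subprime → no collateral:
  If types separate, collateral earns payment 188 and no collateral earns 93.
  Creditworthy: collateral gives 188 − 45 = 143; no collateral gives 93 − 7 = 86. No deviation. ✓
  Subprime: no collateral gives 93 − 7 = 86; collateral gives 188 − 87 = 101. Would deviate. ✗
Try creditworthy → no collateral, subprime → collateral:
  If types separate, no collateral earns payment 188 and collateral earns 93.
  Creditworthy: no collateral gives 188 − 7 = 181; collateral gives 93 − 45 = 48. No deviation. ✓
  Subprime: collateral gives 93 − 87 = 6; no collateral gives 188 − 7 = 181. Would deviate. ✗
Neither assignment is incentive-compatible.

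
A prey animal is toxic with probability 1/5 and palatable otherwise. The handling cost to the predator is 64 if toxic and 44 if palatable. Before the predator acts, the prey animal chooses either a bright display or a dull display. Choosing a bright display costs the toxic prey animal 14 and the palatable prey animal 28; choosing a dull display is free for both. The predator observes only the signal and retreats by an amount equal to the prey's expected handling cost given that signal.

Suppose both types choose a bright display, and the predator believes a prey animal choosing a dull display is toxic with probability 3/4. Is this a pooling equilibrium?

No

At the pooled signal (bright display) the predator holds the prior 1/5 and pays 1/5·64 + 4/5·44 = 48. Off-path (dull display) belief 3/4 gives 3/4·64 + 1/4·44 = 59.
Toxic: bright display gives 48 − 14 = 34; dull display gives 59 − 0 = 59. Deviates. ✗
Palatable: bright display gives 48 − 28 = 20; dull display gives 59 − 0 = 59. Deviates. ✗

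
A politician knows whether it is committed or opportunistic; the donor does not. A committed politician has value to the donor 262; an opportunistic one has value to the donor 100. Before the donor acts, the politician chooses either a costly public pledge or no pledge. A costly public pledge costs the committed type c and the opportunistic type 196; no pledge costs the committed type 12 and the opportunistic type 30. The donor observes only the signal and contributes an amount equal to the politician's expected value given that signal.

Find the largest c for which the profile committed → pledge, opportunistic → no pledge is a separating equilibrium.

Under separation: pledge → committed (pays 262); no pledge → opportunistic (pays 100).
Opportunistic: 100 − 30 = 70 ≥ 262 − 196 = 66. Holds regardless of c. ✓
Committed: 262 − c ≥ 100 − 12, so c ≤ 262 − 88 = 174.

174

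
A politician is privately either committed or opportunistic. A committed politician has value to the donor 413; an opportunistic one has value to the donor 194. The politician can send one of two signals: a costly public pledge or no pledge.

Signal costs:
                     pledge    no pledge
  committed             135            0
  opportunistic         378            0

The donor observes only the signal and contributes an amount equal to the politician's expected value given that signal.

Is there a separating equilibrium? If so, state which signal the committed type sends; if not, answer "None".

Try committed → pledge, opportunistic → no pledge:
  Under separation the donor infers type exactly: pledge → committed (pays 413), no pledge → opportunistic (pays 194).
  Committed: pledge gives 413 − 135 = 278; no pledge gives 194 − 0 = 194. No deviation. ✓
  Opportunistic: no pledge gives 194 − 0 = 194; pledge gives 413 − 378 = 35. No deviation. ✓
Both hold — the committed type sends pledge.

pledge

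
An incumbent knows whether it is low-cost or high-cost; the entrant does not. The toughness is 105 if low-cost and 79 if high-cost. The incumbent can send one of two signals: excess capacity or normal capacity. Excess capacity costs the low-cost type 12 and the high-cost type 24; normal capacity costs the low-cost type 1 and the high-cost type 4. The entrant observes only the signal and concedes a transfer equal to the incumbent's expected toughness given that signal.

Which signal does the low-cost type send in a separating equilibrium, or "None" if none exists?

None

Try low-cost → excess capacity, high-cost → normal capacity:
  Under separation the entrant infers type exactly: excess capacity → low-cost (pays 105), normal capacity → high-cost (pays 79).
  Low-cost: excess capacity gives 105 − 12 = 93; normal capacity gives 79 − 1 = 78. No deviation. ✓
  High-cost: normal capacity gives 79 − 4 = 75; excess capacity gives 105 − 24 = 81. Would deviate. ✗
Try low-cost → normal capacity, high-cost → excess capacity:
  Under separation the entrant infers type exactly: normal capacity → low-cost (pays 105), excess capacity → high-cost (pays 79).
  Low-cost: normal capacity gives 105 − 1 = 104; excess capacity gives 79 − 12 = 67. No deviation. ✓
  High-cost: excess capacity gives 79 − 24 = 55; normal capacity gives 105 − 4 = 101. Would deviate. ✗
Neither assignment is incentive-compatible.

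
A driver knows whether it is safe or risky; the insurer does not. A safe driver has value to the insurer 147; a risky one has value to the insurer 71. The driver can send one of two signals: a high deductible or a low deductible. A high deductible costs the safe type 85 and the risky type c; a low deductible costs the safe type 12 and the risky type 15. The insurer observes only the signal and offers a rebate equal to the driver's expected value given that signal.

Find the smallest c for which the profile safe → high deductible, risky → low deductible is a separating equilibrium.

91

Under separation: high deductible → safe (pays 147); low deductible → risky (pays 71).
Safe: 147 − 85 = 62 ≥ 71 − 12 = 59. Holds regardless of c. ✓
Risky: 71 − 15 ≥ 147 − c, so c ≥ 147 − 56 = 91.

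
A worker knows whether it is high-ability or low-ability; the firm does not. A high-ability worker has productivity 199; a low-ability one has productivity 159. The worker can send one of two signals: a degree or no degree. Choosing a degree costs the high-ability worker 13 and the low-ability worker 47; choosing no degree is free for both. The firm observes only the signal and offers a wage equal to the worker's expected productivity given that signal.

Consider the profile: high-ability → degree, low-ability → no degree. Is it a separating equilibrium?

Yes

If types separate, degree earns payment 199 and no degree earns 159.
High-ability: degree gives 199 − 13 = 186; no degree gives 159 − 0 = 159. No deviation. ✓
Low-ability: no degree gives 159 − 0 = 159; degree gives 199 − 47 = 152. No deviation. ✓
Both incentive constraints hold.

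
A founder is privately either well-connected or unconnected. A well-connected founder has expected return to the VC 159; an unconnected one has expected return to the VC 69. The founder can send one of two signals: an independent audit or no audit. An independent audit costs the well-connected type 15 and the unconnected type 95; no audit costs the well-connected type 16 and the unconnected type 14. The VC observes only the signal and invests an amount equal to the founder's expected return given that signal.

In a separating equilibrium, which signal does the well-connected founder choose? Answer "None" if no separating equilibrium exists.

None

Try well-connected → audit, unconnected → no audit:
  If types separate, audit earns payment 159 and no audit earns 69.
  Well-connected: audit gives 159 − 15 = 144; no audit gives 69 − 16 = 53. No deviation. ✓
  Unconnected: no audit gives 69 − 14 = 55; audit gives 159 − 95 = 64. Would deviate. ✗
Try well-connected → no audit, unconnected → audit:
  If types separate, no audit earns payment 159 and audit earns 69.
  Well-connected: no audit gives 159 − 16 = 143; audit gives 69 − 15 = 54. No deviation. ✓
  Unconnected: audit gives 69 − 95 = -26; no audit gives 159 − 14 = 145. Would deviate. ✗
Neither assignment is incentive-compatible.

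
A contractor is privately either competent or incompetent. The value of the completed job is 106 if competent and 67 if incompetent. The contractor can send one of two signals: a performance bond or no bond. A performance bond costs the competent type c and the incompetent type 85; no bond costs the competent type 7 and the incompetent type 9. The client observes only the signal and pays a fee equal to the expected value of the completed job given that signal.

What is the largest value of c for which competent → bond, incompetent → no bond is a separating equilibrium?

46

Under separation: bond → competent (pays 106); no bond → incompetent (pays 67).
Incompetent: 67 − 9 = 58 ≥ 106 − 85 = 21. Holds regardless of c. ✓
Competent: 106 − c ≥ 67 − 7, so c ≤ 106 − 60 = 46.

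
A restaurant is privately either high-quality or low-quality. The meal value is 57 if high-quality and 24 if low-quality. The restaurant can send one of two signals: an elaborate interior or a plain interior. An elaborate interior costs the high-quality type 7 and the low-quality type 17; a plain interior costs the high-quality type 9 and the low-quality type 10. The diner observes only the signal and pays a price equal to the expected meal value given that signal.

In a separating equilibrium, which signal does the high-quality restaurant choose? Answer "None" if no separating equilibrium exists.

None

Try high-quality → elaborate interior, low-quality → plain interior:
  If types separate, elaborate interior earns payment 57 and plain interior earns 24.
  High-quality: elaborate interior gives 57 − 7 = 50; plain interior gives 24 − 9 = 15. No deviation. ✓
  Low-quality: plain interior gives 24 − 10 = 14; elaborate interior gives 57 − 17 = 40. Would deviate. ✗
Try high-quality → plain interior, low-quality → elaborate interior:
  If types separate, plain interior earns payment 57 and elaborate interior earns 24.
  High-quality: plain interior gives 57 − 9 = 48; elaborate interior gives 24 − 7 = 17. No deviation. ✓
  Low-quality: elaborate interior gives 24 − 17 = 7; plain interior gives 57 − 10 = 47. Would deviate. ✗
Neither assignment is incentive-compatible.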